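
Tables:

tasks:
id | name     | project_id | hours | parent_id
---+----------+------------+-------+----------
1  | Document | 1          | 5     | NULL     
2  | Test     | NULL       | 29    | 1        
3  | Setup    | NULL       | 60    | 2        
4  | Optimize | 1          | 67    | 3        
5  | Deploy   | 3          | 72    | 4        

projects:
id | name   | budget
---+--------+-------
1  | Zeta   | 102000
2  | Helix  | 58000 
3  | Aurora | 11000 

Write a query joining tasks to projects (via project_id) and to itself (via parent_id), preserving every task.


Two LEFT JOINs from the same base table tasks: one to projects via project_id, one to tasks itself via parent_id. Both are LEFT so every task is preserved.
Match against projects:
  - task 1 (Document): project_id=1 -> matches Zeta
  - task 2 (Test): project_id=NULL, no match -> kept with NULL
  - task 3 (Setup): project_id=NULL, no match -> kept with NULL
  - task 4 (Optimize): project_id=1 -> matches Zeta
  - task 5 (Deploy): project_id=3 -> matches Aurora
Match against tasks (self):
  - task 1 (Document): parent_id=NULL -> NULL
  - task 2 (Test): parent_id=1 -> Document
  - task 3 (Setup): parent_id=2 -> Test
  - task 4 (Optimize): parent_id=3 -> Setup
  - task 5 (Deploy): parent_id=4 -> Optimize

SQL:
SELECT a.name, b.name AS project, c.name AS parent
FROM tasks a
LEFT JOIN projects b ON a.project_id = b.id
LEFT JOIN tasks c ON a.parent_id = c.id

Result:
name     | project | parent  
---------+---------+---------
Document | Zeta    | NULL    
Test     | NULL    | Document
Setup    | NULL    | Test    
Optimize | Zeta    | Setup   
Deploy   | Aurora  | Optimize


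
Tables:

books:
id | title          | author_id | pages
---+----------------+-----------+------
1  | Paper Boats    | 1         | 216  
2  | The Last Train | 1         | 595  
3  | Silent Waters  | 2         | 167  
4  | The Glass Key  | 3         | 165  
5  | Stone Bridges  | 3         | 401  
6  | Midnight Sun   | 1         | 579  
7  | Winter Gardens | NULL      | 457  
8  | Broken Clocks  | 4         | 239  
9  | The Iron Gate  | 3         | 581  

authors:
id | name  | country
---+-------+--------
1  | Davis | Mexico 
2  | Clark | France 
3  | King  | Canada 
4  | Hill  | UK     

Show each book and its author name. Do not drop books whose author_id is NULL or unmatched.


LEFT JOIN keeps every row from books (the left table); where author_id has no match in authors, the author columns become NULL. Walk through each book:
  - book 1 (Paper Boats): author_id=1 -> matches Davis
  - book 2 (The Last Train): author_id=1 -> matches Davis
  - book 3 (Silent Waters): author_id=2 -> matches Clark
  - book 4 (The Glass Key): author_id=3 -> matches King
  - book 5 (Stone Bridges): author_id=3 -> matches King
  - book 6 (Midnight Sun): author_id=1 -> matches Davis
  - book 7 (Winter Gardens): author_id=NULL, no match -> kept with NULL
  - book 8 (Broken Clocks): author_id=4 -> matches Hill
  - book 9 (The Iron Gate): author_id=3 -> matches King
All 9 rows appear; 1 has NULL author.

SQL:
SELECT a.title, b.name AS author
FROM books a
LEFT JOIN authors b ON a.author_id = b.id

Result:
title          | author
---------------+-------
Paper Boats    | Davis 
The Last Train | Davis 
Silent Waters  | Clark 
The Glass Key  | King  
Stone Bridges  | King  
Midnight Sun   | Davis 
Winter Gardens | NULL  
Broken Clocks  | Hill  
The Iron Gate  | King  


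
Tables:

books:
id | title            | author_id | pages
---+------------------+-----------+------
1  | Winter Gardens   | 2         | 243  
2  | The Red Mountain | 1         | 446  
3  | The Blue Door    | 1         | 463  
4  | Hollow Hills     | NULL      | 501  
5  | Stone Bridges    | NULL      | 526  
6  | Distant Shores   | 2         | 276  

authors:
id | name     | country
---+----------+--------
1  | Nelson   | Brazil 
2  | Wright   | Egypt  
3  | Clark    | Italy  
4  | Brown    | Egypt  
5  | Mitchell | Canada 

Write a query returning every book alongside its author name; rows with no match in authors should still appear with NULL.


LEFT JOIN keeps every row from books (the left table); where author_id has no match in authors, the author columns become NULL. Walk through each book:
  - book 1 (Winter Gardens): author_id=2 -> matches Wright
  - book 2 (The Red Mountain): author_id=1 -> matches Nelson
  - book 3 (The Blue Door): author_id=1 -> matches Nelson
  - book 4 (Hollow Hills): author_id=NULL, no match -> kept with NULL
  - book 5 (Stone Bridges): author_id=NULL, no match -> kept with NULL
  - book 6 (Distant Shores): author_id=2 -> matches Wright
All 6 rows appear; 2 have NULL author.

SQL:
SELECT a.title, b.name AS author
FROM books a
LEFT JOIN authors b ON a.author_id = b.id

Result:
title            | author
-----------------+-------
Winter Gardens   | Wright
The Red Mountain | Nelson
The Blue Door    | Nelson
Hollow Hills     | NULL  
Stone Bridges    | NULL  
Distant Shores   | Wright


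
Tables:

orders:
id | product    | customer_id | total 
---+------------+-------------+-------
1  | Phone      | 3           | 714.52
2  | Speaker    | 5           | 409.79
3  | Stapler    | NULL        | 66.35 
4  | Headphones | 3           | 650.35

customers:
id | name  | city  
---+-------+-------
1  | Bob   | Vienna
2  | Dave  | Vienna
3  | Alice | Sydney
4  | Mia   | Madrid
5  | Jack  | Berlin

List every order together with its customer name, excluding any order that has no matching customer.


INNER JOIN keeps only orders rows whose customer_id matches an id in customers. Walk through each order:
  - order 1 (Phone): customer_id=3 -> matches Alice
  - order 2 (Speaker): customer_id=5 -> matches Jack
  - order 3 (Stapler): customer_id=NULL, no match -> dropped
  - order 4 (Headphones): customer_id=3 -> matches Alice
So 1 of 4 rows is dropped.

SQL:
SELECT a.product, b.name AS customer
FROM orders a
INNER JOIN customers b ON a.customer_id = b.id

Result:
product    | customer
-----------+---------
Phone      | Alice   
Speaker    | Jack    
Headphones | Alice   


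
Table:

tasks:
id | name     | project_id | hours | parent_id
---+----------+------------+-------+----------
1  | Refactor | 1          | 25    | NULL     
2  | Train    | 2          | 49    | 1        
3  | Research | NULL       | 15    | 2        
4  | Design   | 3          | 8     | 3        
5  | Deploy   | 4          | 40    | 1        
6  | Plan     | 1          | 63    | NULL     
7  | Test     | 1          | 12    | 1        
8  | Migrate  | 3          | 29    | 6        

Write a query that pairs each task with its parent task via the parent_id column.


This is a self-join: tasks is joined to a second copy of itself, matching each row's parent_id to another row's id. Use LEFT JOIN so rows with parent_id=NULL are kept.
  - task 1 (Refactor): parent_id=NULL -> NULL
  - task 2 (Train): parent_id=1 -> Refactor
  - task 3 (Research): parent_id=2 -> Train
  - task 4 (Design): parent_id=3 -> Research
  - task 5 (Deploy): parent_id=1 -> Refactor
  - task 6 (Plan): parent_id=NULL -> NULL
  - task 7 (Test): parent_id=1 -> Refactor
  - task 8 (Migrate): parent_id=6 -> Plan

SQL:
SELECT a.name AS item, b.name AS parent
FROM tasks a
LEFT JOIN tasks b ON a.parent_id = b.id

Result:
item     | parent  
---------+---------
Refactor | NULL    
Train    | Refactor
Research | Train   
Design   | Research
Deploy   | Refactor
Plan     | NULL    
Test     | Refactor
Migrate  | Plan    


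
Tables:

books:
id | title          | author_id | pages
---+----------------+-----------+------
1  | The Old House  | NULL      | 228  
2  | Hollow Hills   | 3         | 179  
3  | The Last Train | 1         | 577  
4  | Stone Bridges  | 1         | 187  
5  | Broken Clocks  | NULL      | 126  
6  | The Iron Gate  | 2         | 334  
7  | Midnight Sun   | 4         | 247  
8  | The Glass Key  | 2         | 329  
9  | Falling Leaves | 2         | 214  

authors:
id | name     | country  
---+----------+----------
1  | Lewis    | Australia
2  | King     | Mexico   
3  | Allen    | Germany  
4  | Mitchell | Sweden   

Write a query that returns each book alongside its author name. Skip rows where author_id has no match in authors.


INNER JOIN keeps only books rows whose author_id matches an id in authors. Walk through each book:
  - book 1 (The Old House): author_id=NULL, no match -> dropped
  - book 2 (Hollow Hills): author_id=3 -> matches Allen
  - book 3 (The Last Train): author_id=1 -> matches Lewis
  - book 4 (Stone Bridges): author_id=1 -> matches Lewis
  - book 5 (Broken Clocks): author_id=NULL, no match -> dropped
  - book 6 (The Iron Gate): author_id=2 -> matches King
  - book 7 (Midnight Sun): author_id=4 -> matches Mitchell
  - book 8 (The Glass Key): author_id=2 -> matches King
  - book 9 (Falling Leaves): author_id=2 -> matches King
So 2 of 9 rows are dropped.

SQL:
SELECT a.title, b.name AS author
FROM books a
INNER JOIN authors b ON a.author_id = b.id

Result:
title          | author  
---------------+---------
Hollow Hills   | Allen   
The Last Train | Lewis   
Stone Bridges  | Lewis   
The Iron Gate  | King    
Midnight Sun   | Mitchell
The Glass Key  | King    
Falling Leaves | King    


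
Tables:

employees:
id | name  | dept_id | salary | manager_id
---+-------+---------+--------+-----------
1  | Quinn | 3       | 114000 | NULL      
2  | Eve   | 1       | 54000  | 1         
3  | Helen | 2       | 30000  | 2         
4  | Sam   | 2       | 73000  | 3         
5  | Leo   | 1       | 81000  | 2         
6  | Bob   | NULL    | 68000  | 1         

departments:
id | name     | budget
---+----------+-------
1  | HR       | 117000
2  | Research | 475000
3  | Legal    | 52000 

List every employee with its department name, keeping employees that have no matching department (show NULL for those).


LEFT JOIN keeps every row from employees (the left table); where dept_id has no match in departments, the department columns become NULL. Walk through each employee:
  - employee 1 (Quinn): dept_id=3 -> matches Legal
  - employee 2 (Eve): dept_id=1 -> matches HR
  - employee 3 (Helen): dept_id=2 -> matches Research
  - employee 4 (Sam): dept_id=2 -> matches Research
  - employee 5 (Leo): dept_id=1 -> matches HR
  - employee 6 (Bob): dept_id=NULL, no match -> kept with NULL
All 6 rows appear; 1 has NULL department.

SQL:
SELECT a.name, b.name AS department
FROM employees a
LEFT JOIN departments b ON a.dept_id = b.id

Result:
name  | department
------+-----------
Quinn | Legal     
Eve   | HR        
Helen | Research  
Sam   | Research  
Leo   | HR        
Bob   | NULL      


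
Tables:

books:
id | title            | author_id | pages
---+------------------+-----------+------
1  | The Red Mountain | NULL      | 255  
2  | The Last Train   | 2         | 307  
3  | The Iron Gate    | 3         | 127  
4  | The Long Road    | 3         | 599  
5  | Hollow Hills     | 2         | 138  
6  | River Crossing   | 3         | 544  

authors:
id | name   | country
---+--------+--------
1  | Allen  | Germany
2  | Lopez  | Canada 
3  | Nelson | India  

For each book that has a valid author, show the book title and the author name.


INNER JOIN keeps only books rows whose author_id matches an id in authors. Walk through each book:
  - book 1 (The Red Mountain): author_id=NULL, no match -> dropped
  - book 2 (The Last Train): author_id=2 -> matches Lopez
  - book 3 (The Iron Gate): author_id=3 -> matches Nelson
  - book 4 (The Long Road): author_id=3 -> matches Nelson
  - book 5 (Hollow Hills): author_id=2 -> matches Lopez
  - book 6 (River Crossing): author_id=3 -> matches Nelson
So 1 of 6 rows is dropped.

SQL:
SELECT a.title, b.name AS author
FROM books a
INNER JOIN authors b ON a.author_id = b.id

Result:
title          | author
---------------+-------
The Last Train | Lopez 
The Iron Gate  | Nelson
The Long Road  | Nelson
Hollow Hills   | Lopez 
River Crossing | Nelson


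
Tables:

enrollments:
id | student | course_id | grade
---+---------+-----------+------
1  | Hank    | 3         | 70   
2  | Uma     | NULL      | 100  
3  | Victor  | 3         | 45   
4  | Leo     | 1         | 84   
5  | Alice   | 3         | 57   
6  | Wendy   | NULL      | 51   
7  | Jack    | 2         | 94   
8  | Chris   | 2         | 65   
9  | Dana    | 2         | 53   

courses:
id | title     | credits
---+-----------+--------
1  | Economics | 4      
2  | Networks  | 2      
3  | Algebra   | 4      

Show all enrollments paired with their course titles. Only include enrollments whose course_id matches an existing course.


INNER JOIN keeps only enrollments rows whose course_id matches an id in courses. Walk through each enrollment:
  - enrollment 1 (Hank): course_id=3 -> matches Algebra
  - enrollment 2 (Uma): course_id=NULL, no match -> dropped
  - enrollment 3 (Victor): course_id=3 -> matches Algebra
  - enrollment 4 (Leo): course_id=1 -> matches Economics
  - enrollment 5 (Alice): course_id=3 -> matches Algebra
  - enrollment 6 (Wendy): course_id=NULL, no match -> dropped
  - enrollment 7 (Jack): course_id=2 -> matches Networks
  - enrollment 8 (Chris): course_id=2 -> matches Networks
  - enrollment 9 (Dana): course_id=2 -> matches Networks
So 2 of 9 rows are dropped.

SQL:
SELECT a.student, b.title AS course
FROM enrollments a
INNER JOIN courses b ON a.course_id = b.id

Result:
student | course   
--------+----------
Hank    | Algebra  
Victor  | Algebra  
Leo     | Economics
Alice   | Algebra  
Jack    | Networks 
Chris   | Networks 
Dana    | Networks 


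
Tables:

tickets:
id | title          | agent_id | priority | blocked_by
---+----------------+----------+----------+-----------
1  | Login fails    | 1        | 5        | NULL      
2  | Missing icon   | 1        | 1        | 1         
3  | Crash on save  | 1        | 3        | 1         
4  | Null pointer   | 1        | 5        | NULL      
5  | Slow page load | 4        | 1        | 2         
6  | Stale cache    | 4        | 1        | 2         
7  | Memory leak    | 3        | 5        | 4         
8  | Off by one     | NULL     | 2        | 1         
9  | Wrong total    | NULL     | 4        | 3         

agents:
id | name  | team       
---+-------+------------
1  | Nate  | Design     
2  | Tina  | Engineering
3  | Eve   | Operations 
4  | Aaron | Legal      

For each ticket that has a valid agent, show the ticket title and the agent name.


INNER JOIN keeps only tickets rows whose agent_id matches an id in agents. Walk through each ticket:
  - ticket 1 (Login fails): agent_id=1 -> matches Nate
  - ticket 2 (Missing icon): agent_id=1 -> matches Nate
  - ticket 3 (Crash on save): agent_id=1 -> matches Nate
  - ticket 4 (Null pointer): agent_id=1 -> matches Nate
  - ticket 5 (Slow page load): agent_id=4 -> matches Aaron
  - ticket 6 (Stale cache): agent_id=4 -> matches Aaron
  - ticket 7 (Memory leak): agent_id=3 -> matches Eve
  - ticket 8 (Off by one): agent_id=NULL, no match -> dropped
  - ticket 9 (Wrong total): agent_id=NULL, no match -> dropped
So 2 of 9 rows are dropped.

SQL:
SELECT a.title, b.name AS agent
FROM tickets a
INNER JOIN agents b ON a.agent_id = b.id

Result:
title          | agent
---------------+------
Login fails    | Nate 
Missing icon   | Nate 
Crash on save  | Nate 
Null pointer   | Nate 
Slow page load | Aaron
Stale cache    | Aaron
Memory leak    | Eve  


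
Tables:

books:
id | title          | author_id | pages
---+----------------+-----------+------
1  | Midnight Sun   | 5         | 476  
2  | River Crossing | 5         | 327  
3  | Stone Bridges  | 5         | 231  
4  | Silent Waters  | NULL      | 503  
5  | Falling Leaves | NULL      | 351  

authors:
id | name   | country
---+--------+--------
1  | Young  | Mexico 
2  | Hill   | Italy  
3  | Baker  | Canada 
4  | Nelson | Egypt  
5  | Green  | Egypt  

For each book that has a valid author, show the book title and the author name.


INNER JOIN keeps only books rows whose author_id matches an id in authors. Walk through each book:
  - book 1 (Midnight Sun): author_id=5 -> matches Green
  - book 2 (River Crossing): author_id=5 -> matches Green
  - book 3 (Stone Bridges): author_id=5 -> matches Green
  - book 4 (Silent Waters): author_id=NULL, no match -> dropped
  - book 5 (Falling Leaves): author_id=NULL, no match -> dropped
So 2 of 5 rows are dropped.

SQL:
SELECT a.title, b.name AS author
FROM books a
INNER JOIN authors b ON a.author_id = b.id

Result:
title          | author
---------------+-------
Midnight Sun   | Green 
River Crossing | Green 
Stone Bridges  | Green 


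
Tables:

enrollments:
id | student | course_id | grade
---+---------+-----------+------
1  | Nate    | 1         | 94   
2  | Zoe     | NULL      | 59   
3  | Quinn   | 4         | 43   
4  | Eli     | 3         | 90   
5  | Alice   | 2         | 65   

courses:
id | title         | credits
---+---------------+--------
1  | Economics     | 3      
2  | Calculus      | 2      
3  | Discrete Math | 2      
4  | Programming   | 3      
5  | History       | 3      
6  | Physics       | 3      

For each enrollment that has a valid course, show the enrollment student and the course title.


INNER JOIN keeps only enrollments rows whose course_id matches an id in courses. Walk through each enrollment:
  - enrollment 1 (Nate): course_id=1 -> matches Economics
  - enrollment 2 (Zoe): course_id=NULL, no match -> dropped
  - enrollment 3 (Quinn): course_id=4 -> matches Programming
  - enrollment 4 (Eli): course_id=3 -> matches Discrete Math
  - enrollment 5 (Alice): course_id=2 -> matches Calculus
So 1 of 5 rows is dropped.

SQL:
SELECT a.student, b.title AS course
FROM enrollments a
INNER JOIN courses b ON a.course_id = b.id

Result:
student | course       
--------+--------------
Nate    | Economics    
Quinn   | Programming  
Eli     | Discrete Math
Alice   | Calculus     


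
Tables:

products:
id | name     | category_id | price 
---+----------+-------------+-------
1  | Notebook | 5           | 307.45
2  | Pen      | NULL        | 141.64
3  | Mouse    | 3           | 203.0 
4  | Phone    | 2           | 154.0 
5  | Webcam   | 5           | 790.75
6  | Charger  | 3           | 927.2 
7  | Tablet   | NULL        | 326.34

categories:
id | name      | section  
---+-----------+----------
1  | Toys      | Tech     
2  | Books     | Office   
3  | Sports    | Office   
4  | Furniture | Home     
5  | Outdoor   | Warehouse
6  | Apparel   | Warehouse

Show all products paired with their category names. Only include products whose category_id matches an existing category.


INNER JOIN keeps only products rows whose category_id matches an id in categories. Walk through each product:
  - product 1 (Notebook): category_id=5 -> matches Outdoor
  - product 2 (Pen): category_id=NULL, no match -> dropped
  - product 3 (Mouse): category_id=3 -> matches Sports
  - product 4 (Phone): category_id=2 -> matches Books
  - product 5 (Webcam): category_id=5 -> matches Outdoor
  - product 6 (Charger): category_id=3 -> matches Sports
  - product 7 (Tablet): category_id=NULL, no match -> dropped
So 2 of 7 rows are dropped.

SQL:
SELECT a.name, b.name AS category
FROM products a
INNER JOIN categories b ON a.category_id = b.id

Result:
name     | category
---------+---------
Notebook | Outdoor 
Mouse    | Sports  
Phone    | Books   
Webcam   | Outdoor 
Charger  | Sports  


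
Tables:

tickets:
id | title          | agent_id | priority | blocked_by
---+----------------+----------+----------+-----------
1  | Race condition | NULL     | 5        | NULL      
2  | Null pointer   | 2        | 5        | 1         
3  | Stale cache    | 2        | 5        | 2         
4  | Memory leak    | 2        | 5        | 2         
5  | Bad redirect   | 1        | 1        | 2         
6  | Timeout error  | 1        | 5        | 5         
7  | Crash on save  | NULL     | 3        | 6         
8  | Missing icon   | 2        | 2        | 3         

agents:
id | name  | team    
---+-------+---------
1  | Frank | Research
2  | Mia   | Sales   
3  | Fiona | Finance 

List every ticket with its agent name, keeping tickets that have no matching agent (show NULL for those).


LEFT JOIN keeps every row from tickets (the left table); where agent_id has no match in agents, the agent columns become NULL. Walk through each ticket:
  - ticket 1 (Race condition): agent_id=NULL, no match -> kept with NULL
  - ticket 2 (Null pointer): agent_id=2 -> matches Mia
  - ticket 3 (Stale cache): agent_id=2 -> matches Mia
  - ticket 4 (Memory leak): agent_id=2 -> matches Mia
  - ticket 5 (Bad redirect): agent_id=1 -> matches Frank
  - ticket 6 (Timeout error): agent_id=1 -> matches Frank
  - ticket 7 (Crash on save): agent_id=NULL, no match -> kept with NULL
  - ticket 8 (Missing icon): agent_id=2 -> matches Mia
All 8 rows appear; 2 have NULL agent.

SQL:
SELECT a.title, b.name AS agent
FROM tickets a
LEFT JOIN agents b ON a.agent_id = b.id

Result:
title          | agent
---------------+------
Race condition | NULL 
Null pointer   | Mia  
Stale cache    | Mia  
Memory leak    | Mia  
Bad redirect   | Frank
Timeout error  | Frank
Crash on save  | NULL 
Missing icon   | Mia  


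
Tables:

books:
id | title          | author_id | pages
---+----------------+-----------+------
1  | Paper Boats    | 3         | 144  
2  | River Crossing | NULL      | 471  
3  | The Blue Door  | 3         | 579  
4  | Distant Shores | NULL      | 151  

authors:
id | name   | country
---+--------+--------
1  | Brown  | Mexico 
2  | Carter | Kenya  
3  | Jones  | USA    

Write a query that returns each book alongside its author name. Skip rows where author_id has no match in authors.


INNER JOIN keeps only books rows whose author_id matches an id in authors. Walk through each book:
  - book 1 (Paper Boats): author_id=3 -> matches Jones
  - book 2 (River Crossing): author_id=NULL, no match -> dropped
  - book 3 (The Blue Door): author_id=3 -> matches Jones
  - book 4 (Distant Shores): author_id=NULL, no match -> dropped
So 2 of 4 rows are dropped.

SQL:
SELECT a.title, b.name AS author
FROM books a
INNER JOIN authors b ON a.author_id = b.id

Result:
title         | author
--------------+-------
Paper Boats   | Jones 
The Blue Door | Jones 


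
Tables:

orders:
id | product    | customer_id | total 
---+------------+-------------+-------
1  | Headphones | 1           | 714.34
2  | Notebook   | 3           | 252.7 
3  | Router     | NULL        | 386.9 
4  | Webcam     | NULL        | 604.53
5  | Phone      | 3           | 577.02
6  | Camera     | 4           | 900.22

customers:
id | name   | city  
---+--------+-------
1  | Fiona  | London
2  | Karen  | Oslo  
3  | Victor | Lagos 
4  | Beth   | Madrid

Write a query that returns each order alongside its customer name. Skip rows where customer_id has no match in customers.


INNER JOIN keeps only orders rows whose customer_id matches an id in customers. Walk through each order:
  - order 1 (Headphones): customer_id=1 -> matches Fiona
  - order 2 (Notebook): customer_id=3 -> matches Victor
  - order 3 (Router): customer_id=NULL, no match -> dropped
  - order 4 (Webcam): customer_id=NULL, no match -> dropped
  - order 5 (Phone): customer_id=3 -> matches Victor
  - order 6 (Camera): customer_id=4 -> matches Beth
So 2 of 6 rows are dropped.

SQL:
SELECT a.product, b.name AS customer
FROM orders a
INNER JOIN customers b ON a.customer_id = b.id

Result:
product    | customer
-----------+---------
Headphones | Fiona   
Notebook   | Victor  
Phone      | Victor  
Camera     | Beth    


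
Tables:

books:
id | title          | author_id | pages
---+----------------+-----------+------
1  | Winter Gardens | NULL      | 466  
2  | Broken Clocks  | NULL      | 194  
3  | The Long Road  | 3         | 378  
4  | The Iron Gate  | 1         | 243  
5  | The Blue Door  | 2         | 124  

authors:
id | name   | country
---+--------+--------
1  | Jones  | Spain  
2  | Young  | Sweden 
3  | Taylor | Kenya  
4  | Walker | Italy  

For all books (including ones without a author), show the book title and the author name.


LEFT JOIN keeps every row from books (the left table); where author_id has no match in authors, the author columns become NULL. Walk through each book:
  - book 1 (Winter Gardens): author_id=NULL, no match -> kept with NULL
  - book 2 (Broken Clocks): author_id=NULL, no match -> kept with NULL
  - book 3 (The Long Road): author_id=3 -> matches Taylor
  - book 4 (The Iron Gate): author_id=1 -> matches Jones
  - book 5 (The Blue Door): author_id=2 -> matches Young
All 5 rows appear; 2 have NULL author.

SQL:
SELECT a.title, b.name AS author
FROM books a
LEFT JOIN authors b ON a.author_id = b.id

Result:
title          | author
---------------+-------
Winter Gardens | NULL  
Broken Clocks  | NULL  
The Long Road  | Taylor
The Iron Gate  | Jones 
The Blue Door  | Young 


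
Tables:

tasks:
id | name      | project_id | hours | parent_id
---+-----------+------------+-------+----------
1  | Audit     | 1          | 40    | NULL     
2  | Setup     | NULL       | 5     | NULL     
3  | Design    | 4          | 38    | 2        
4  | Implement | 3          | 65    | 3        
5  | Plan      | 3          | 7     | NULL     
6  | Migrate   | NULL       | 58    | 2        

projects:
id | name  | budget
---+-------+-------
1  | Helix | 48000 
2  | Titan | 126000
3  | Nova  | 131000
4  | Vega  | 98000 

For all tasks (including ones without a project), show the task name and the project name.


LEFT JOIN keeps every row from tasks (the left table); where project_id has no match in projects, the project columns become NULL. Walk through each task:
  - task 1 (Audit): project_id=1 -> matches Helix
  - task 2 (Setup): project_id=NULL, no match -> kept with NULL
  - task 3 (Design): project_id=4 -> matches Vega
  - task 4 (Implement): project_id=3 -> matches Nova
  - task 5 (Plan): project_id=3 -> matches Nova
  - task 6 (Migrate): project_id=NULL, no match -> kept with NULL
All 6 rows appear; 2 have NULL project.

SQL:
SELECT a.name, b.name AS project
FROM tasks a
LEFT JOIN projects b ON a.project_id = b.id

Result:
name      | project
----------+--------
Audit     | Helix  
Setup     | NULL   
Design    | Vega   
Implement | Nova   
Plan      | Nova   
Migrate   | NULL   


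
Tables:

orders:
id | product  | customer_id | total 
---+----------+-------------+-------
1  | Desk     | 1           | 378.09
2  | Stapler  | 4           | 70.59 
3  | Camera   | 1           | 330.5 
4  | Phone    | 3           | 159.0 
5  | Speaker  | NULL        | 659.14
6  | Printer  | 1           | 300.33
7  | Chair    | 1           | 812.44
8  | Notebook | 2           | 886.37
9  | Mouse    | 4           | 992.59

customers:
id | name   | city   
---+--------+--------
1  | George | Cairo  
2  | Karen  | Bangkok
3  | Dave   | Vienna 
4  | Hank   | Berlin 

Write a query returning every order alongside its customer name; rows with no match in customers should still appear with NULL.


LEFT JOIN keeps every row from orders (the left table); where customer_id has no match in customers, the customer columns become NULL. Walk through each order:
  - order 1 (Desk): customer_id=1 -> matches George
  - order 2 (Stapler): customer_id=4 -> matches Hank
  - order 3 (Camera): customer_id=1 -> matches George
  - order 4 (Phone): customer_id=3 -> matches Dave
  - order 5 (Speaker): customer_id=NULL, no match -> kept with NULL
  - order 6 (Printer): customer_id=1 -> matches George
  - order 7 (Chair): customer_id=1 -> matches George
  - order 8 (Notebook): customer_id=2 -> matches Karen
  - order 9 (Mouse): customer_id=4 -> matches Hank
All 9 rows appear; 1 has NULL customer.

SQL:
SELECT a.product, b.name AS customer
FROM orders a
LEFT JOIN customers b ON a.customer_id = b.id

Result:
product  | customer
---------+---------
Desk     | George  
Stapler  | Hank    
Camera   | George  
Phone    | Dave    
Speaker  | NULL    
Printer  | George  
Chair    | George  
Notebook | Karen   
Mouse    | Hank    


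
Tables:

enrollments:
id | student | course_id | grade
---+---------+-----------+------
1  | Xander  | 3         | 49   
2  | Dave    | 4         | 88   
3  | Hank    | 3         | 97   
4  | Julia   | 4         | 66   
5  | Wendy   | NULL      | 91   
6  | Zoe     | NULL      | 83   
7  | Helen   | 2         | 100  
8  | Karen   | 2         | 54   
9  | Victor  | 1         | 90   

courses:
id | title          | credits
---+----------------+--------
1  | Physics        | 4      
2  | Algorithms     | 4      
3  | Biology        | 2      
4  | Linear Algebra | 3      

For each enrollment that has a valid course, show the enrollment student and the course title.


INNER JOIN keeps only enrollments rows whose course_id matches an id in courses. Walk through each enrollment:
  - enrollment 1 (Xander): course_id=3 -> matches Biology
  - enrollment 2 (Dave): course_id=4 -> matches Linear Algebra
  - enrollment 3 (Hank): course_id=3 -> matches Biology
  - enrollment 4 (Julia): course_id=4 -> matches Linear Algebra
  - enrollment 5 (Wendy): course_id=NULL, no match -> dropped
  - enrollment 6 (Zoe): course_id=NULL, no match -> dropped
  - enrollment 7 (Helen): course_id=2 -> matches Algorithms
  - enrollment 8 (Karen): course_id=2 -> matches Algorithms
  - enrollment 9 (Victor): course_id=1 -> matches Physics
So 2 of 9 rows are dropped.

SQL:
SELECT a.student, b.title AS course
FROM enrollments a
INNER JOIN courses b ON a.course_id = b.id

Result:
student | course        
--------+---------------
Xander  | Biology       
Dave    | Linear Algebra
Hank    | Biology       
Julia   | Linear Algebra
Helen   | Algorithms    
Karen   | Algorithms    
Victor  | Physics       


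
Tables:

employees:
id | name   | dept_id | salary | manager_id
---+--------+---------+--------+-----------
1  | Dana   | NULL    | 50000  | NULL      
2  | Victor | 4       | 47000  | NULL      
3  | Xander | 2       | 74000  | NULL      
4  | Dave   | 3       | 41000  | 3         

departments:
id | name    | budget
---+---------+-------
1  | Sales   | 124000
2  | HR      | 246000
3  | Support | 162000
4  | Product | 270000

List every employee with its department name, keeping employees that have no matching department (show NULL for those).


LEFT JOIN keeps every row from employees (the left table); where dept_id has no match in departments, the department columns become NULL. Walk through each employee:
  - employee 1 (Dana): dept_id=NULL, no match -> kept with NULL
  - employee 2 (Victor): dept_id=4 -> matches Product
  - employee 3 (Xander): dept_id=2 -> matches HR
  - employee 4 (Dave): dept_id=3 -> matches Support
All 4 rows appear; 1 has NULL department.

SQL:
SELECT a.name, b.name AS department
FROM employees a
LEFT JOIN departments b ON a.dept_id = b.id

Result:
name   | department
-------+-----------
Dana   | NULL      
Victor | Product   
Xander | HR        
Dave   | Support   


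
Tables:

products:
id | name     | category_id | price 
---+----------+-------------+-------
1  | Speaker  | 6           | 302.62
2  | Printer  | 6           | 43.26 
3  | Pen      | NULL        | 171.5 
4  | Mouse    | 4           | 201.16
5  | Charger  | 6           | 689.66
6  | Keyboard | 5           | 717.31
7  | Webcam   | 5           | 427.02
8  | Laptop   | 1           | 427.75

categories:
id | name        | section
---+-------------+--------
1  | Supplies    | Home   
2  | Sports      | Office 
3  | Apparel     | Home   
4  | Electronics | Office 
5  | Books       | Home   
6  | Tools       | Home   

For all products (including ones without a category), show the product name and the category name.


LEFT JOIN keeps every row from products (the left table); where category_id has no match in categories, the category columns become NULL. Walk through each product:
  - product 1 (Speaker): category_id=6 -> matches Tools
  - product 2 (Printer): category_id=6 -> matches Tools
  - product 3 (Pen): category_id=NULL, no match -> kept with NULL
  - product 4 (Mouse): category_id=4 -> matches Electronics
  - product 5 (Charger): category_id=6 -> matches Tools
  - product 6 (Keyboard): category_id=5 -> matches Books
  - product 7 (Webcam): category_id=5 -> matches Books
  - product 8 (Laptop): category_id=1 -> matches Supplies
All 8 rows appear; 1 has NULL category.

SQL:
SELECT a.name, b.name AS category
FROM products a
LEFT JOIN categories b ON a.category_id = b.id

Result:
name     | category   
---------+------------
Speaker  | Tools      
Printer  | Tools      
Pen      | NULL       
Mouse    | Electronics
Charger  | Tools      
Keyboard | Books      
Webcam   | Books      
Laptop   | Supplies   


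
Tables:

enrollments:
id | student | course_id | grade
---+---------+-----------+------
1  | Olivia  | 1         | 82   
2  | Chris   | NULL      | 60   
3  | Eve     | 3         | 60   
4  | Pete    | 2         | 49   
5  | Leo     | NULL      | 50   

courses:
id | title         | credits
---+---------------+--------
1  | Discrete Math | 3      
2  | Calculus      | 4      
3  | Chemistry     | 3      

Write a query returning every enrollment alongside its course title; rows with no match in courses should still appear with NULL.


LEFT JOIN keeps every row from enrollments (the left table); where course_id has no match in courses, the course columns become NULL. Walk through each enrollment:
  - enrollment 1 (Olivia): course_id=1 -> matches Discrete Math
  - enrollment 2 (Chris): course_id=NULL, no match -> kept with NULL
  - enrollment 3 (Eve): course_id=3 -> matches Chemistry
  - enrollment 4 (Pete): course_id=2 -> matches Calculus
  - enrollment 5 (Leo): course_id=NULL, no match -> kept with NULL
All 5 rows appear; 2 have NULL course.

SQL:
SELECT a.student, b.title AS course
FROM enrollments a
LEFT JOIN courses b ON a.course_id = b.id

Result:
student | course       
--------+--------------
Olivia  | Discrete Math
Chris   | NULL         
Eve     | Chemistry    
Pete    | Calculus     
Leo     | NULL         


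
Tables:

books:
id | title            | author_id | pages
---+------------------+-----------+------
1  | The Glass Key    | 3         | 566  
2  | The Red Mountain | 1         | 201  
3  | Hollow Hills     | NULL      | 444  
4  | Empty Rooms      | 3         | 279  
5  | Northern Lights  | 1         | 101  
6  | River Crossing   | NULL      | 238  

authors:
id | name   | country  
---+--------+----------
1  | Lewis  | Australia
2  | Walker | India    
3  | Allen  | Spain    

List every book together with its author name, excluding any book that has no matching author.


INNER JOIN keeps only books rows whose author_id matches an id in authors. Walk through each book:
  - book 1 (The Glass Key): author_id=3 -> matches Allen
  - book 2 (The Red Mountain): author_id=1 -> matches Lewis
  - book 3 (Hollow Hills): author_id=NULL, no match -> dropped
  - book 4 (Empty Rooms): author_id=3 -> matches Allen
  - book 5 (Northern Lights): author_id=1 -> matches Lewis
  - book 6 (River Crossing): author_id=NULL, no match -> dropped
So 2 of 6 rows are dropped.

SQL:
SELECT a.title, b.name AS author
FROM books a
INNER JOIN authors b ON a.author_id = b.id

Result:
title            | author
-----------------+-------
The Glass Key    | Allen 
The Red Mountain | Lewis 
Empty Rooms      | Allen 
Northern Lights  | Lewis 


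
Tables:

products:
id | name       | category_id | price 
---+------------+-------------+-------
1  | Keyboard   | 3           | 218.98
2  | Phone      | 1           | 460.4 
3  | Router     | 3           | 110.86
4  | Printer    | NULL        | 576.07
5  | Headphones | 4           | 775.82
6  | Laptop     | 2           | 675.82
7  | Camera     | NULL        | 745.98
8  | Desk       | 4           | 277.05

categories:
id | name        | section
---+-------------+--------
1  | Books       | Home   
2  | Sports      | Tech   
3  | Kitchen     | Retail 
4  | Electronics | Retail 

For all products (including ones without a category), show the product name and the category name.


LEFT JOIN keeps every row from products (the left table); where category_id has no match in categories, the category columns become NULL. Walk through each product:
  - product 1 (Keyboard): category_id=3 -> matches Kitchen
  - product 2 (Phone): category_id=1 -> matches Books
  - product 3 (Router): category_id=3 -> matches Kitchen
  - product 4 (Printer): category_id=NULL, no match -> kept with NULL
  - product 5 (Headphones): category_id=4 -> matches Electronics
  - product 6 (Laptop): category_id=2 -> matches Sports
  - product 7 (Camera): category_id=NULL, no match -> kept with NULL
  - product 8 (Desk): category_id=4 -> matches Electronics
All 8 rows appear; 2 have NULL category.

SQL:
SELECT a.name, b.name AS category
FROM products a
LEFT JOIN categories b ON a.category_id = b.id

Result:
name       | category   
-----------+------------
Keyboard   | Kitchen    
Phone      | Books      
Router     | Kitchen    
Printer    | NULL       
Headphones | Electronics
Laptop     | Sports     
Camera     | NULL       
Desk       | Electronics


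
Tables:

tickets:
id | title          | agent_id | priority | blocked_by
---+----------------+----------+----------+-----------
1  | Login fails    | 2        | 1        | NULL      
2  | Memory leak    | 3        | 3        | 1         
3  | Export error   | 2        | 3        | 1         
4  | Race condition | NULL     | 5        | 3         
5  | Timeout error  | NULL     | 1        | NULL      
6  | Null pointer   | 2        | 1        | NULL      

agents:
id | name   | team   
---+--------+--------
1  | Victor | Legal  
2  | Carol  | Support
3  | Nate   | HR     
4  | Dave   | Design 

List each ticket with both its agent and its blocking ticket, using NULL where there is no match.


Two LEFT JOINs from the same base table tickets: one to agents via agent_id, one to tickets itself via blocked_by. Both are LEFT so every ticket is preserved.
Match against agents:
  - ticket 1 (Login fails): agent_id=2 -> matches Carol
  - ticket 2 (Memory leak): agent_id=3 -> matches Nate
  - ticket 3 (Export error): agent_id=2 -> matches Carol
  - ticket 4 (Race condition): agent_id=NULL, no match -> kept with NULL
  - ticket 5 (Timeout error): agent_id=NULL, no match -> kept with NULL
  - ticket 6 (Null pointer): agent_id=2 -> matches Carol
Match against tickets (self):
  - ticket 1 (Login fails): blocked_by=NULL -> NULL
  - ticket 2 (Memory leak): blocked_by=1 -> Login fails
  - ticket 3 (Export error): blocked_by=1 -> Login fails
  - ticket 4 (Race condition): blocked_by=3 -> Export error
  - ticket 5 (Timeout error): blocked_by=NULL -> NULL
  - ticket 6 (Null pointer): blocked_by=NULL -> NULL

SQL:
SELECT a.title, b.name AS agent, c.title AS blocked_by
FROM tickets a
LEFT JOIN agents b ON a.agent_id = b.id
LEFT JOIN tickets c ON a.blocked_by = c.id

Result:
title          | agent | blocked_by  
---------------+-------+-------------
Login fails    | Carol | NULL        
Memory leak    | Nate  | Login fails 
Export error   | Carol | Login fails 
Race condition | NULL  | Export error
Timeout error  | NULL  | NULL        
Null pointer   | Carol | NULL        


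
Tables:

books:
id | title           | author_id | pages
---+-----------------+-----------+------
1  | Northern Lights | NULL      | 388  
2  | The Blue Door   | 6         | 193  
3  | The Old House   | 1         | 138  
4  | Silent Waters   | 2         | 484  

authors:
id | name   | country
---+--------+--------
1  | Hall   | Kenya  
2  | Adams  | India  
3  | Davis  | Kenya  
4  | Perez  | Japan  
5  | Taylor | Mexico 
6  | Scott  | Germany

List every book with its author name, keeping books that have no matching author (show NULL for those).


LEFT JOIN keeps every row from books (the left table); where author_id has no match in authors, the author columns become NULL. Walk through each book:
  - book 1 (Northern Lights): author_id=NULL, no match -> kept with NULL
  - book 2 (The Blue Door): author_id=6 -> matches Scott
  - book 3 (The Old House): author_id=1 -> matches Hall
  - book 4 (Silent Waters): author_id=2 -> matches Adams
All 4 rows appear; 1 has NULL author.

SQL:
SELECT a.title, b.name AS author
FROM books a
LEFT JOIN authors b ON a.author_id = b.id

Result:
title           | author
----------------+-------
Northern Lights | NULL  
The Blue Door   | Scott 
The Old House   | Hall  
Silent Waters   | Adams 


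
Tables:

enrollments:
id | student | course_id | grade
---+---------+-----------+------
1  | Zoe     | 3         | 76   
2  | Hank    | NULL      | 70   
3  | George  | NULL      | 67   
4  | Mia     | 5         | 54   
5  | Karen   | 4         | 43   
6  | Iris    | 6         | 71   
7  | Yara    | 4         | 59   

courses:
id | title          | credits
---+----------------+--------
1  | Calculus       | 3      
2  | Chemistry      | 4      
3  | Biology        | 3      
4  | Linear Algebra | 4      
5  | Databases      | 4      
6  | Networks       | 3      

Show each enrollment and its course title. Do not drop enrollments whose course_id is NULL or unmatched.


LEFT JOIN keeps every row from enrollments (the left table); where course_id has no match in courses, the course columns become NULL. Walk through each enrollment:
  - enrollment 1 (Zoe): course_id=3 -> matches Biology
  - enrollment 2 (Hank): course_id=NULL, no match -> kept with NULL
  - enrollment 3 (George): course_id=NULL, no match -> kept with NULL
  - enrollment 4 (Mia): course_id=5 -> matches Databases
  - enrollment 5 (Karen): course_id=4 -> matches Linear Algebra
  - enrollment 6 (Iris): course_id=6 -> matches Networks
  - enrollment 7 (Yara): course_id=4 -> matches Linear Algebra
All 7 rows appear; 2 have NULL course.

SQL:
SELECT a.student, b.title AS course
FROM enrollments a
LEFT JOIN courses b ON a.course_id = b.id

Result:
student | course        
--------+---------------
Zoe     | Biology       
Hank    | NULL          
George  | NULL          
Mia     | Databases     
Karen   | Linear Algebra
Iris    | Networks      
Yara    | Linear Algebra
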